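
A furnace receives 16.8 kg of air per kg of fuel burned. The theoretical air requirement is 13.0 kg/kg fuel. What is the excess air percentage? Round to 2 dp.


Excess air = actual - stoichiometric = 16.8 - 13.0 = 3.80 kg/kg fuel
Excess air % = (excess / stoich) * 100 = (3.80 / 13.0) * 100 = 29.23%


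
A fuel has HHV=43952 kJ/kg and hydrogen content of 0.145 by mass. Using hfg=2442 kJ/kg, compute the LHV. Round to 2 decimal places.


LHV = HHV - hfg * 9 * H
Water correction = 2442 * 9 * 0.145 = 3186.810 kJ/kg
LHV = 43952 - 3186.810 = 40765.19 kJ/kg


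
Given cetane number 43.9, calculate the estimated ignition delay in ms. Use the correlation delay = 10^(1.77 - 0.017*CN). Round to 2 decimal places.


delay = 10^(1.77 - 0.017*CN)
Exponent = 1.77 - 0.017*43.9 = 1.0237
delay = 10^1.0237 = 10.56 ms


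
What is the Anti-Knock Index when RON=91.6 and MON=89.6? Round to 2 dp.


AKI = (RON + MON) / 2
AKI = (91.6 + 89.6) / 2
AKI = 181.2 / 2 = 90.60


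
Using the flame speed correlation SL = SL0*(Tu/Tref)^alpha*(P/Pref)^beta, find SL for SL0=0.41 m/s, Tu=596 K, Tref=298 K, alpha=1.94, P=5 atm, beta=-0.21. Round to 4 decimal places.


SL = SL0 * (Tu/Tref)^alpha * (P/Pref)^beta
T ratio = 596/298 = 2.00000000
(T ratio)^alpha = 2.00000000^1.94 = 3.837056
(P/Pref)^beta = 5^(-0.21) = 0.713208
SL = 0.41 * 3.837056 * 0.713208 = 1.1220 m/s


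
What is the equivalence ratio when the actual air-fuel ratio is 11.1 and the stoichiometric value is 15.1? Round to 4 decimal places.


phi = AFR_stoich / AFR_actual
phi = 15.1 / 11.1 = 1.3604


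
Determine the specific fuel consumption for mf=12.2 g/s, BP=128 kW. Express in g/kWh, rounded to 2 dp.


SFC = (mf / BP) * 3600
Rate = 12.2 / 128 = 0.095313 g/(s*kW)
SFC = 0.095313 * 3600 = 343.13 g/kWh


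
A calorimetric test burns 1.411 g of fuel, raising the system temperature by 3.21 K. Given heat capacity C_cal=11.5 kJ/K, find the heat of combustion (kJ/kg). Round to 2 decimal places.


Hc = C_cal * delta_T / m_fuel
Q_released = 11.5 * 3.21 = 36.9150 kJ
m_fuel = 1.411 g = 1.411/1000 kg = 0.001411 kg
Hc = 36.9150 / 0.001411 = 26162.30 kJ/kg


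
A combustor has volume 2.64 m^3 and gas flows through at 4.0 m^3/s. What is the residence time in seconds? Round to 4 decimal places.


tau = V / Q_flow
tau = 2.64 / 4.0 = 0.6600 s


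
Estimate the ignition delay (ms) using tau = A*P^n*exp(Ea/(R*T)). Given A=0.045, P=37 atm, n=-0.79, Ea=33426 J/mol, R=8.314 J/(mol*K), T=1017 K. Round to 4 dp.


tau = A * P^n * exp(Ea/(R*T))
P^n = 37^(-0.79) = 0.05769267
Ea/(R*T) = 33426/(8.314*1017) = 3.953242
exp(Ea/(R*T)) = 52.104031
tau = 0.045 * 0.05769267 * 52.104031 = 0.1353 ms


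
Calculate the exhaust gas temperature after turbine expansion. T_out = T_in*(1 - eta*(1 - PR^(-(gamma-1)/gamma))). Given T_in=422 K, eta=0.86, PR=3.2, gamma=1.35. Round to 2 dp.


T_out = T_in * (1 - eta * (1 - PR^(-(gamma-1)/gamma)))
Exponent = -(1.35-1)/1.35 = -0.25925926
PR^exp = 3.2^(-0.25925926) = 0.73966521
Factor = 1 - 0.86*(1 - 0.73966521) = 0.77611208
T_out = 422 * 0.77611208 = 327.52 K


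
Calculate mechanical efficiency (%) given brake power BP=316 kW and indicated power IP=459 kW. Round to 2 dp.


eta_mech = (BP / IP) * 100
Ratio = 316 / 459 = 0.6885
eta_mech = 0.6885 * 100 = 68.85%


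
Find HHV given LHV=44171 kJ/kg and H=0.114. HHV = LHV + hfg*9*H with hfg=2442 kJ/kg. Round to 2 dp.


HHV = LHV + hfg * 9 * H
Water addition = 2442 * 9 * 0.114 = 2505.492 kJ/kg
HHV = 44171 + 2505.492 = 46676.49 kJ/kg


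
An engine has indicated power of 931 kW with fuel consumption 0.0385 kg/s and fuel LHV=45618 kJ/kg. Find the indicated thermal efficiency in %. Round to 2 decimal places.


eta_ith = (IP / (mf * LHV)) * 100
Denominator = 0.0385 * 45618 = 1756.2930 kW
eta_ith = (931 / 1756.2930) * 100 = 53.01%


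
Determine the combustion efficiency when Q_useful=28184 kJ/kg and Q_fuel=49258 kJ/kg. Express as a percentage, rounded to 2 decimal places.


Efficiency = (Q_useful / Q_fuel) * 100
Efficiency = (28184 / 49258) * 100
Efficiency = 0.5722 * 100 = 57.22%


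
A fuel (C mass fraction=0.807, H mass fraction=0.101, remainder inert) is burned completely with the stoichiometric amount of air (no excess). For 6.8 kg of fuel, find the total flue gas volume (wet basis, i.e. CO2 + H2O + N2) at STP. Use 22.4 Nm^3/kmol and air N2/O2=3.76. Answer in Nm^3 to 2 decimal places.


Per kg fuel: CO2 = (C/12 kmol)*22.4 = (0.807/12)*22.4 = 1.50640 Nm^3
Per kg fuel: H2O = (H/2 kmol)*22.4 = (0.101/2)*22.4 = 1.13120 Nm^3
O2 needed per kg fuel = C/12 + H/4 = 0.807/12 + 0.101/4 = 0.09250000 kmol
Per kg fuel: N2 = O2*3.76*22.4 = 0.09250000*3.76*22.4 = 7.79072 Nm^3
Total per kg = 1.50640 + 1.13120 + 7.79072 = 10.42832 Nm^3
Total = 10.42832 * 6.8 = 70.91 Nm^3


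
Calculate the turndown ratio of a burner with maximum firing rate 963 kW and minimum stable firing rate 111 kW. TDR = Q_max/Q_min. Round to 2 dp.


TDR = Q_max / Q_min
TDR = 963 / 111 = 8.68


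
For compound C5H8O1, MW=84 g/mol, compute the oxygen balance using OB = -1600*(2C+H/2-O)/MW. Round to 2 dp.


OB = -1600 * (2C + H/2 - O) / MW
Inner = 2*5 + 8/2 - 1 = 13.00
OB = -1600 * 13.00 / 84 = -247.62%


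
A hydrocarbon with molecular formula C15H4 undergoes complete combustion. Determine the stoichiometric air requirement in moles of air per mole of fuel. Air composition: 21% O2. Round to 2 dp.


Balanced combustion: C15H4 + 16 O2 -> 15 CO2 + 2 H2O
O2 needed = C + H/4 = 15 + 4/4 = 16.00 moles
Air moles = O2 / 0.21 = 16.00 / 0.21 = 76.19 moles air


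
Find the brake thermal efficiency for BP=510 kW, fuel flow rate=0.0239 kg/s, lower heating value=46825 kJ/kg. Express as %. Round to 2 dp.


eta_BTE = (BP / (mf * LHV)) * 100
Denominator = 0.0239 * 46825 = 1119.1175 kW
eta_BTE = (510 / 1119.1175) * 100 = 45.57%


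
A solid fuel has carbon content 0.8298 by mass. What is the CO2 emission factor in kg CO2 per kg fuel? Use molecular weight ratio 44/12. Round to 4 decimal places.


EF = C_frac * (M_CO2 / M_C)
EF = 0.8298 * (44/12)
EF = 0.8298 * 3.666667 = 3.0426 kg_CO2/kg_fuel


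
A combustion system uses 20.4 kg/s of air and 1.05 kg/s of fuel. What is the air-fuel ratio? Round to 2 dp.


AFR = m_air / m_fuel
AFR = 20.4 / 1.05 = 19.43


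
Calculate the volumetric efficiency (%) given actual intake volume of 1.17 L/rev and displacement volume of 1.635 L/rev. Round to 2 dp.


eta_v = (V_actual / V_disp) * 100
Ratio = 1.17 / 1.635 = 0.7156
eta_v = 0.7156 * 100 = 71.56%


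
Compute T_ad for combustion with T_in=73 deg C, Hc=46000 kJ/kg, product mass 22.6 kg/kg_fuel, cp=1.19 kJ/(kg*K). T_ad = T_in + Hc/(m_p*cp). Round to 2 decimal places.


T_ad = T_in + Hc / (m_p * cp)
Denominator = 22.6 * 1.19 = 26.8940
Temperature rise = 46000 / 26.8940 = 1710.42 K
T_ad = 73 + 1710.42 = 1783.42 deg C


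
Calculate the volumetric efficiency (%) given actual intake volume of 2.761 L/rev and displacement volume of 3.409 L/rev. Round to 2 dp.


eta_v = (V_actual / V_disp) * 100
Ratio = 2.761 / 3.409 = 0.8099
eta_v = 0.8099 * 100 = 80.99%


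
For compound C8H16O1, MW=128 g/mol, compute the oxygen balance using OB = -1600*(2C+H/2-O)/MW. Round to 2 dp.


OB = -1600 * (2C + H/2 - O) / MW
Inner = 2*8 + 16/2 - 1 = 23.00
OB = -1600 * 23.00 / 128 = -287.50%


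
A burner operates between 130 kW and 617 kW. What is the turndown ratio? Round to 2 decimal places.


TDR = Q_max / Q_min
TDR = 617 / 130 = 4.75


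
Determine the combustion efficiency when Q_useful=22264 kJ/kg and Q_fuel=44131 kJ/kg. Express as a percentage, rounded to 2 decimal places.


Efficiency = (Q_useful / Q_fuel) * 100
Efficiency = (22264 / 44131) * 100
Efficiency = 0.5045 * 100 = 50.45%


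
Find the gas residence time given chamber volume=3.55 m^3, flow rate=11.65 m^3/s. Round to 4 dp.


tau = V / Q_flow
tau = 3.55 / 11.65 = 0.3047 s


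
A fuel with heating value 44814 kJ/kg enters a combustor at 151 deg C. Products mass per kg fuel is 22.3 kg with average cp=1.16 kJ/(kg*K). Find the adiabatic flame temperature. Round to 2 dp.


T_ad = T_in + Hc / (m_p * cp)
Denominator = 22.3 * 1.16 = 25.8680
Temperature rise = 44814 / 25.8680 = 1732.41 K
T_ad = 151 + 1732.41 = 1883.41 deg C


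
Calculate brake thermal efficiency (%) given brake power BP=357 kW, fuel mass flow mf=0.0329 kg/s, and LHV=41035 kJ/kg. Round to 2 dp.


eta_BTE = (BP / (mf * LHV)) * 100
Denominator = 0.0329 * 41035 = 1350.0515 kW
eta_BTE = (357 / 1350.0515) * 100 = 26.44%


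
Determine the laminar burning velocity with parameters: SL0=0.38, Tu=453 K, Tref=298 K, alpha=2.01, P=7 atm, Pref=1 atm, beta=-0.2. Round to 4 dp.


SL = SL0 * (Tu/Tref)^alpha * (P/Pref)^beta
T ratio = 453/298 = 1.52013423
(T ratio)^alpha = 1.52013423^2.01 = 2.320506
(P/Pref)^beta = 7^(-0.2) = 0.677611
SL = 0.38 * 2.320506 * 0.677611 = 0.5975 m/s


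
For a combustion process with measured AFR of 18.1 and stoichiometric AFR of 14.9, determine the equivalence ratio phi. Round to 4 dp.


phi = AFR_stoich / AFR_actual
phi = 14.9 / 18.1 = 0.8232


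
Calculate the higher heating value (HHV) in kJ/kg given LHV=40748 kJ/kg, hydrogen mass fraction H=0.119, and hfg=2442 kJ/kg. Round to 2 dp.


HHV = LHV + hfg * 9 * H
Water addition = 2442 * 9 * 0.119 = 2615.382 kJ/kg
HHV = 40748 + 2615.382 = 43363.38 kJ/kg


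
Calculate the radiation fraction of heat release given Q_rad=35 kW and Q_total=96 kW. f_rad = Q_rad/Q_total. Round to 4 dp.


f_rad = Q_rad / Q_total
f_rad = 35 / 96 = 0.3646


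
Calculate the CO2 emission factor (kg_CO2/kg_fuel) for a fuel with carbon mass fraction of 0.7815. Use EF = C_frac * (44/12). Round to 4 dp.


EF = C_frac * (M_CO2 / M_C)
EF = 0.7815 * (44/12)
EF = 0.7815 * 3.666667 = 2.8655 kg_CO2/kg_fuel


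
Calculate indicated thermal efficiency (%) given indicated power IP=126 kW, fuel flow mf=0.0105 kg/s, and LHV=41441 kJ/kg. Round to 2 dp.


eta_ith = (IP / (mf * LHV)) * 100
Denominator = 0.0105 * 41441 = 435.1305 kW
eta_ith = (126 / 435.1305) * 100 = 28.96%


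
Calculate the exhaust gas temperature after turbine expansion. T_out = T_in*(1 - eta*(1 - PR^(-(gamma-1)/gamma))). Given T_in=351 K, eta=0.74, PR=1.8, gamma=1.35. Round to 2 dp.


T_out = T_in * (1 - eta * (1 - PR^(-(gamma-1)/gamma)))
Exponent = -(1.35-1)/1.35 = -0.25925926
PR^exp = 1.8^(-0.25925926) = 0.85865408
Factor = 1 - 0.74*(1 - 0.85865408) = 0.89540402
T_out = 351 * 0.89540402 = 314.29 K


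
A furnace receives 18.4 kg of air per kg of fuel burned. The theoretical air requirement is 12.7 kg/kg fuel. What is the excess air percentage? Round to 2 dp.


Excess air = actual - stoichiometric = 18.4 - 12.7 = 5.70 kg/kg fuel
Excess air % = (excess / stoich) * 100 = (5.70 / 12.7) * 100 = 44.88%


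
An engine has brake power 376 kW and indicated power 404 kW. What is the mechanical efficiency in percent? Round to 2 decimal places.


eta_mech = (BP / IP) * 100
Ratio = 376 / 404 = 0.9307
eta_mech = 0.9307 * 100 = 93.07%


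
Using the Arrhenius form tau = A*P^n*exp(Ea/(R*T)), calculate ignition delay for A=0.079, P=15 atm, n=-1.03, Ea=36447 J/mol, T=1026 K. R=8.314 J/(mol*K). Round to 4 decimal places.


tau = A * P^n * exp(Ea/(R*T))
P^n = 15^(-1.03) = 0.06146473
Ea/(R*T) = 36447/(8.314*1026) = 4.272720
exp(Ea/(R*T)) = 71.716420
tau = 0.079 * 0.06146473 * 71.716420 = 0.3482 ms


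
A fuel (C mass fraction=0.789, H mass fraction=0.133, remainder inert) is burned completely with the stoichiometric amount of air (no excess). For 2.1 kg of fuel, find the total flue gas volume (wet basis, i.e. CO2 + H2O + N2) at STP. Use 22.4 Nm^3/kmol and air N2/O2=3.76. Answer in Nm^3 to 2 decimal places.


Per kg fuel: CO2 = (C/12 kmol)*22.4 = (0.789/12)*22.4 = 1.47280 Nm^3
Per kg fuel: H2O = (H/2 kmol)*22.4 = (0.133/2)*22.4 = 1.48960 Nm^3
O2 needed per kg fuel = C/12 + H/4 = 0.789/12 + 0.133/4 = 0.09900000 kmol
Per kg fuel: N2 = O2*3.76*22.4 = 0.09900000*3.76*22.4 = 8.33818 Nm^3
Total per kg = 1.47280 + 1.48960 + 8.33818 = 11.30058 Nm^3
Total = 11.30058 * 2.1 = 23.73 Nm^3


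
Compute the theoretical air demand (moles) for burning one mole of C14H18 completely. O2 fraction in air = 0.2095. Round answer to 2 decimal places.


Balanced combustion: C14H18 + 18.5 O2 -> 14 CO2 + 9 H2O
O2 needed = C + H/4 = 14 + 18/4 = 18.50 moles
Air moles = O2 / 0.2095 = 18.50 / 0.2095 = 88.31 moles air


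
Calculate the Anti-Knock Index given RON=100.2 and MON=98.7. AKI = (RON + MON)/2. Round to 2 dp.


AKI = (RON + MON) / 2
AKI = (100.2 + 98.7) / 2
AKI = 198.9 / 2 = 99.45


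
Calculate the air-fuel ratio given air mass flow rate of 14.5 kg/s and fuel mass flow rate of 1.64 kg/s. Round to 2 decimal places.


AFR = m_air / m_fuel
AFR = 14.5 / 1.64 = 8.84


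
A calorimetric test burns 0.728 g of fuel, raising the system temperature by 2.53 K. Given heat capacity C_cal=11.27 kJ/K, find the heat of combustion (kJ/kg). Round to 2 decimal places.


Hc = C_cal * delta_T / m_fuel
Q_released = 11.27 * 2.53 = 28.5131 kJ
m_fuel = 0.728 g = 0.728/1000 kg = 0.000728 kg
Hc = 28.5131 / 0.000728 = 39166.35 kJ/kg


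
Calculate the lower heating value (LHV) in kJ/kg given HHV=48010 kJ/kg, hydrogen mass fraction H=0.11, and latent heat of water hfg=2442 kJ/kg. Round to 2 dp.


LHV = HHV - hfg * 9 * H
Water correction = 2442 * 9 * 0.11 = 2417.580 kJ/kg
LHV = 48010 - 2417.580 = 45592.42 kJ/kg


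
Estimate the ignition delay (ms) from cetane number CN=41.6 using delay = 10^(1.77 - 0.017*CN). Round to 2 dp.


delay = 10^(1.77 - 0.017*CN)
Exponent = 1.77 - 0.017*41.6 = 1.0628
delay = 10^1.0628 = 11.56 ms


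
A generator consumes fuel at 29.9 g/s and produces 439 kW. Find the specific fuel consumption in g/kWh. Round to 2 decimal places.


SFC = (mf / BP) * 3600
Rate = 29.9 / 439 = 0.068109 g/(s*kW)
SFC = 0.068109 * 3600 = 245.19 g/kWh


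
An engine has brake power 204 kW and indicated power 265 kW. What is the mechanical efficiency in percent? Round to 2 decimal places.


eta_mech = (BP / IP) * 100
Ratio = 204 / 265 = 0.7698
eta_mech = 0.7698 * 100 = 76.98%


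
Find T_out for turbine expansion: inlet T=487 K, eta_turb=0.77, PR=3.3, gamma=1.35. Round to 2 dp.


T_out = T_in * (1 - eta * (1 - PR^(-(gamma-1)/gamma)))
Exponent = -(1.35-1)/1.35 = -0.25925926
PR^exp = 3.3^(-0.25925926) = 0.73378775
Factor = 1 - 0.77*(1 - 0.73378775) = 0.79501657
T_out = 487 * 0.79501657 = 387.17 K


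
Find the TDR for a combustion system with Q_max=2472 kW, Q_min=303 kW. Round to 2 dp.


TDR = Q_max / Q_min
TDR = 2472 / 303 = 8.16


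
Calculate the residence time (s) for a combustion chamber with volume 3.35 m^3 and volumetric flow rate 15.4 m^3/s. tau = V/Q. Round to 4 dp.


tau = V / Q_flow
tau = 3.35 / 15.4 = 0.2175 s


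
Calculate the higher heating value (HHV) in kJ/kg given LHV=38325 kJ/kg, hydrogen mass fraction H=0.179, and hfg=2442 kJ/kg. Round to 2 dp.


HHV = LHV + hfg * 9 * H
Water addition = 2442 * 9 * 0.179 = 3934.062 kJ/kg
HHV = 38325 + 3934.062 = 42259.06 kJ/kg


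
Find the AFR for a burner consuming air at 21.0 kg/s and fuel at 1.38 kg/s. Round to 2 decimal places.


AFR = m_air / m_fuel
AFR = 21.0 / 1.38 = 15.22


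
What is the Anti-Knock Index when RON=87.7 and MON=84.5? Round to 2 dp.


AKI = (RON + MON) / 2
AKI = (87.7 + 84.5) / 2
AKI = 172.2 / 2 = 86.10


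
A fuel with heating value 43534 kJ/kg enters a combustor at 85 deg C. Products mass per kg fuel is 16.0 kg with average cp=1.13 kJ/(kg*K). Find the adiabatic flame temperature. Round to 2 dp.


T_ad = T_in + Hc / (m_p * cp)
Denominator = 16.0 * 1.13 = 18.0800
Temperature rise = 43534 / 18.0800 = 2407.85 K
T_ad = 85 + 2407.85 = 2492.85 deg C


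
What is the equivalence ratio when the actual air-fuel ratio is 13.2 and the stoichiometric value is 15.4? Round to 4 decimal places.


phi = AFR_stoich / AFR_actual
phi = 15.4 / 13.2 = 1.1667


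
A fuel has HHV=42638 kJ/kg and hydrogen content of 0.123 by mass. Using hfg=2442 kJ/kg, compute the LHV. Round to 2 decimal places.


LHV = HHV - hfg * 9 * H
Water correction = 2442 * 9 * 0.123 = 2703.294 kJ/kg
LHV = 42638 - 2703.294 = 39934.71 kJ/kg


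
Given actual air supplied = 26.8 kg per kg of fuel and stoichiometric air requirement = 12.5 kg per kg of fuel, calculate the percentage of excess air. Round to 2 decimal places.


Excess air = actual - stoichiometric = 26.8 - 12.5 = 14.30 kg/kg fuel
Excess air % = (excess / stoich) * 100 = (14.30 / 12.5) * 100 = 114.40%


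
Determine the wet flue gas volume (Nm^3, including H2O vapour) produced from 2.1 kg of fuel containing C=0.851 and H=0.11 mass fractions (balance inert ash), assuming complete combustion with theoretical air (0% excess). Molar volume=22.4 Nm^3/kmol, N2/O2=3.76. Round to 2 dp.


Per kg fuel: CO2 = (C/12 kmol)*22.4 = (0.851/12)*22.4 = 1.58853 Nm^3
Per kg fuel: H2O = (H/2 kmol)*22.4 = (0.11/2)*22.4 = 1.23200 Nm^3
O2 needed per kg fuel = C/12 + H/4 = 0.851/12 + 0.11/4 = 0.09841667 kmol
Per kg fuel: N2 = O2*3.76*22.4 = 0.09841667*3.76*22.4 = 8.28905 Nm^3
Total per kg = 1.58853 + 1.23200 + 8.28905 = 11.10958 Nm^3
Total = 11.10958 * 2.1 = 23.33 Nm^3


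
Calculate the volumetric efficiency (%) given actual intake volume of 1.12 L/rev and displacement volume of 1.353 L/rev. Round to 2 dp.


eta_v = (V_actual / V_disp) * 100
Ratio = 1.12 / 1.353 = 0.8278
eta_v = 0.8278 * 100 = 82.78%


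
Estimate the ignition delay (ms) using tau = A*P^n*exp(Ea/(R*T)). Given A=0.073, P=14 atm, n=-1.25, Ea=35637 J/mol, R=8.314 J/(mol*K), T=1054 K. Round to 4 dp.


tau = A * P^n * exp(Ea/(R*T))
P^n = 14^(-1.25) = 0.03692665
Ea/(R*T) = 35637/(8.314*1054) = 4.066778
exp(Ea/(R*T)) = 58.368618
tau = 0.073 * 0.03692665 * 58.368618 = 0.1573 ms


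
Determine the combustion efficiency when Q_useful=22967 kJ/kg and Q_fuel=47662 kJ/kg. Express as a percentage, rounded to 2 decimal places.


Efficiency = (Q_useful / Q_fuel) * 100
Efficiency = (22967 / 47662) * 100
Efficiency = 0.4819 * 100 = 48.19%


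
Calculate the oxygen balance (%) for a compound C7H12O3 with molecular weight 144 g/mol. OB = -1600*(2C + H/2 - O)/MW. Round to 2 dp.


OB = -1600 * (2C + H/2 - O) / MW
Inner = 2*7 + 12/2 - 3 = 17.00
OB = -1600 * 17.00 / 144 = -188.89%


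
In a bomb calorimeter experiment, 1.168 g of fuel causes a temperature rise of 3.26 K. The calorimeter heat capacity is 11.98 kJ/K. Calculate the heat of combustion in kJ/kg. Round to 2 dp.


Hc = C_cal * delta_T / m_fuel
Q_released = 11.98 * 3.26 = 39.0548 kJ
m_fuel = 1.168 g = 1.168/1000 kg = 0.001168 kg
Hc = 39.0548 / 0.001168 = 33437.33 kJ/kg


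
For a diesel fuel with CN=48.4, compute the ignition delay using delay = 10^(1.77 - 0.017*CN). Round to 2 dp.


delay = 10^(1.77 - 0.017*CN)
Exponent = 1.77 - 0.017*48.4 = 0.9472
delay = 10^0.9472 = 8.86 ms


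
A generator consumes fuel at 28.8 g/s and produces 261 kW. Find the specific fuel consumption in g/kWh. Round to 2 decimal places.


SFC = (mf / BP) * 3600
Rate = 28.8 / 261 = 0.110345 g/(s*kW)
SFC = 0.110345 * 3600 = 397.24 g/kWh


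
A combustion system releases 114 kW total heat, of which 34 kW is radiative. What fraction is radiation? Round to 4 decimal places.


f_rad = Q_rad / Q_total
f_rad = 34 / 114 = 0.2982


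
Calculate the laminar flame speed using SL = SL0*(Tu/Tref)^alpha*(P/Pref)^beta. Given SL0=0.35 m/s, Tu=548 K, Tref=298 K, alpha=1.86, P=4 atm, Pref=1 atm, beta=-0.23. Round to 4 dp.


SL = SL0 * (Tu/Tref)^alpha * (P/Pref)^beta
T ratio = 548/298 = 1.83892617
(T ratio)^alpha = 1.83892617^1.86 = 3.105200
(P/Pref)^beta = 4^(-0.23) = 0.726986
SL = 0.35 * 3.105200 * 0.726986 = 0.7901 m/s


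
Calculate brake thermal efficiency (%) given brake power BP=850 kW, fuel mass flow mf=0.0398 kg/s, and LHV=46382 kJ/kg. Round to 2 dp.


eta_BTE = (BP / (mf * LHV)) * 100
Denominator = 0.0398 * 46382 = 1846.0036 kW
eta_BTE = (850 / 1846.0036) * 100 = 46.05%


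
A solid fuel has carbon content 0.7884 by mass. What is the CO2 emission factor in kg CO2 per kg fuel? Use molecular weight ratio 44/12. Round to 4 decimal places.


EF = C_frac * (M_CO2 / M_C)
EF = 0.7884 * (44/12)
EF = 0.7884 * 3.666667 = 2.8908 kg_CO2/kg_fuel


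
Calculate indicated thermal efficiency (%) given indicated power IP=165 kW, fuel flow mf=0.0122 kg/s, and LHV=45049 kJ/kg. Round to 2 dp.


eta_ith = (IP / (mf * LHV)) * 100
Denominator = 0.0122 * 45049 = 549.5978 kW
eta_ith = (165 / 549.5978) * 100 = 30.02%


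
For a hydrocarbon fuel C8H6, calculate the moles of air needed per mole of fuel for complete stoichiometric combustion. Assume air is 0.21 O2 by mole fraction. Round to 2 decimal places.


Balanced combustion: C8H6 + 9.5 O2 -> 8 CO2 + 3 H2O
O2 needed = C + H/4 = 8 + 6/4 = 9.50 moles
Air moles = O2 / 0.21 = 9.50 / 0.21 = 45.24 moles air


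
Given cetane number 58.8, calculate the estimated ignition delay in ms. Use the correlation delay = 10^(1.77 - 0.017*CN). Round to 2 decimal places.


delay = 10^(1.77 - 0.017*CN)
Exponent = 1.77 - 0.017*58.8 = 0.7704
delay = 10^0.7704 = 5.89 ms


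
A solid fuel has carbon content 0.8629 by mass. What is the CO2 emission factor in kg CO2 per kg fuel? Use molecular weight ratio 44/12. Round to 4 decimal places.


EF = C_frac * (M_CO2 / M_C)
EF = 0.8629 * (44/12)
EF = 0.8629 * 3.666667 = 3.1640 kg_CO2/kg_fuel


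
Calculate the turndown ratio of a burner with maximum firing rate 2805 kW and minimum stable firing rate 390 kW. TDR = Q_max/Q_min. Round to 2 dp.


TDR = Q_max / Q_min
TDR = 2805 / 390 = 7.19


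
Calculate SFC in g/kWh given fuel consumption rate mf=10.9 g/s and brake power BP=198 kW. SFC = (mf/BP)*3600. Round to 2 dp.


SFC = (mf / BP) * 3600
Rate = 10.9 / 198 = 0.055051 g/(s*kW)
SFC = 0.055051 * 3600 = 198.18 g/kWh


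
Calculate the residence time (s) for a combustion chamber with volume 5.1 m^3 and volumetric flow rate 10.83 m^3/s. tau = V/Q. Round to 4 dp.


tau = V / Q_flow
tau = 5.1 / 10.83 = 0.4709 s


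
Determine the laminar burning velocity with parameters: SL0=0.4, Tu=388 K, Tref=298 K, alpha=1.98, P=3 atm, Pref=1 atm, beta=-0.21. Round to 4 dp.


SL = SL0 * (Tu/Tref)^alpha * (P/Pref)^beta
T ratio = 388/298 = 1.30201342
(T ratio)^alpha = 1.30201342^1.98 = 1.686315
(P/Pref)^beta = 3^(-0.21) = 0.793971
SL = 0.4 * 1.686315 * 0.793971 = 0.5356 m/s


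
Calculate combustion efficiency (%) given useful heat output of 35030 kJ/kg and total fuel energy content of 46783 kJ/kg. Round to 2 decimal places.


Efficiency = (Q_useful / Q_fuel) * 100
Efficiency = (35030 / 46783) * 100
Efficiency = 0.7488 * 100 = 74.88%


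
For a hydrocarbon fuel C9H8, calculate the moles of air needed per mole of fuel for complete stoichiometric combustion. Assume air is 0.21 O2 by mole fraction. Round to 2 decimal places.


Balanced combustion: C9H8 + 11 O2 -> 9 CO2 + 4 H2O
O2 needed = C + H/4 = 9 + 8/4 = 11.00 moles
Air moles = O2 / 0.21 = 11.00 / 0.21 = 52.38 moles air


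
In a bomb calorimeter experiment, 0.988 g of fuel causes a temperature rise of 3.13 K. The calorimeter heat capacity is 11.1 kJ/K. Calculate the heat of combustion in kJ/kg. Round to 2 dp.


Hc = C_cal * delta_T / m_fuel
Q_released = 11.1 * 3.13 = 34.7430 kJ
m_fuel = 0.988 g = 0.988/1000 kg = 0.000988 kg
Hc = 34.7430 / 0.000988 = 35164.98 kJ/kg


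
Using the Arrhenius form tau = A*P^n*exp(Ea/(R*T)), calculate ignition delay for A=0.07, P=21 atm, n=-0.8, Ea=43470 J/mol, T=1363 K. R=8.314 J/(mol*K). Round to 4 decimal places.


tau = A * P^n * exp(Ea/(R*T))
P^n = 21^(-0.8) = 0.08754363
Ea/(R*T) = 43470/(8.314*1363) = 3.836046
exp(Ea/(R*T)) = 46.341859
tau = 0.07 * 0.08754363 * 46.341859 = 0.2840 ms


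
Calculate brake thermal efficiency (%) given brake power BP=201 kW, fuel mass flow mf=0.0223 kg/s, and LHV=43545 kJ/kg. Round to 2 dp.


eta_BTE = (BP / (mf * LHV)) * 100
Denominator = 0.0223 * 43545 = 971.0535 kW
eta_BTE = (201 / 971.0535) * 100 = 20.70%


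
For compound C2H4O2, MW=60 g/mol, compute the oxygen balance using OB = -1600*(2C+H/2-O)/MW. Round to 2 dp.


OB = -1600 * (2C + H/2 - O) / MW
Inner = 2*2 + 4/2 - 2 = 4.00
OB = -1600 * 4.00 / 60 = -106.67%


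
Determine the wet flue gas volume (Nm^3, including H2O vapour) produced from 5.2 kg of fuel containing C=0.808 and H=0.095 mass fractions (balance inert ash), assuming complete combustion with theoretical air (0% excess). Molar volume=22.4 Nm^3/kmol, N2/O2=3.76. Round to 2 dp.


Per kg fuel: CO2 = (C/12 kmol)*22.4 = (0.808/12)*22.4 = 1.50827 Nm^3
Per kg fuel: H2O = (H/2 kmol)*22.4 = (0.095/2)*22.4 = 1.06400 Nm^3
O2 needed per kg fuel = C/12 + H/4 = 0.808/12 + 0.095/4 = 0.09108333 kmol
Per kg fuel: N2 = O2*3.76*22.4 = 0.09108333*3.76*22.4 = 7.67140 Nm^3
Total per kg = 1.50827 + 1.06400 + 7.67140 = 10.24367 Nm^3
Total = 10.24367 * 5.2 = 53.27 Nm^3


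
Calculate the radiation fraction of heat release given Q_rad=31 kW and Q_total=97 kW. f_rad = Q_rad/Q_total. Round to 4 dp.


f_rad = Q_rad / Q_total
f_rad = 31 / 97 = 0.3196


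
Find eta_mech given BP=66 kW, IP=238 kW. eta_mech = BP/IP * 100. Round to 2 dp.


eta_mech = (BP / IP) * 100
Ratio = 66 / 238 = 0.2773
eta_mech = 0.2773 * 100 = 27.73%


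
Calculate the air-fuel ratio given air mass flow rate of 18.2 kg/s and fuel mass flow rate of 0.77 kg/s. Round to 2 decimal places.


AFR = m_air / m_fuel
AFR = 18.2 / 0.77 = 23.64


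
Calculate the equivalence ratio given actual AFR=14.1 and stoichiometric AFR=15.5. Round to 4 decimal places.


phi = AFR_stoich / AFR_actual
phi = 15.5 / 14.1 = 1.0993


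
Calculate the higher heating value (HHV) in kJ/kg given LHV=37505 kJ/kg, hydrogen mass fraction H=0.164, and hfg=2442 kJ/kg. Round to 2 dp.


HHV = LHV + hfg * 9 * H
Water addition = 2442 * 9 * 0.164 = 3604.392 kJ/kg
HHV = 37505 + 3604.392 = 41109.39 kJ/kg


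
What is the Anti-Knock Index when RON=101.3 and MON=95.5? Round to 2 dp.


AKI = (RON + MON) / 2
AKI = (101.3 + 95.5) / 2
AKI = 196.8 / 2 = 98.40


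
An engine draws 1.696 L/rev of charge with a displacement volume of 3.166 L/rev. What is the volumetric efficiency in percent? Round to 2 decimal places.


eta_v = (V_actual / V_disp) * 100
Ratio = 1.696 / 3.166 = 0.5357
eta_v = 0.5357 * 100 = 53.57%


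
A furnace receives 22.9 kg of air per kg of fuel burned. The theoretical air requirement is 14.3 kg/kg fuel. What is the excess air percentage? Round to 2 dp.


Excess air = actual - stoichiometric = 22.9 - 14.3 = 8.60 kg/kg fuel
Excess air % = (excess / stoich) * 100 = (8.60 / 14.3) * 100 = 60.14%


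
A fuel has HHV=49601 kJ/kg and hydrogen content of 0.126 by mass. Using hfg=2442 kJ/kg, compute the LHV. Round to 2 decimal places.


LHV = HHV - hfg * 9 * H
Water correction = 2442 * 9 * 0.126 = 2769.228 kJ/kg
LHV = 49601 - 2769.228 = 46831.77 kJ/kg


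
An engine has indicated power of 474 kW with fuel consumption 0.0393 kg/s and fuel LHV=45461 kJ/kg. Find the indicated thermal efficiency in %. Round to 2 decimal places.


eta_ith = (IP / (mf * LHV)) * 100
Denominator = 0.0393 * 45461 = 1786.6173 kW
eta_ith = (474 / 1786.6173) * 100 = 26.53%


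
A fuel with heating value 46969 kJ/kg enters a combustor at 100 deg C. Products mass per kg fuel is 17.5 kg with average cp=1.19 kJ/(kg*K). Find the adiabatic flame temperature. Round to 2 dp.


T_ad = T_in + Hc / (m_p * cp)
Denominator = 17.5 * 1.19 = 20.8250
Temperature rise = 46969 / 20.8250 = 2255.41 K
T_ad = 100 + 2255.41 = 2355.41 deg C


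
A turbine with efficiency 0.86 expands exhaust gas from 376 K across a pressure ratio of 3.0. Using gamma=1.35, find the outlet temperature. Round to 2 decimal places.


T_out = T_in * (1 - eta * (1 - PR^(-(gamma-1)/gamma)))
Exponent = -(1.35-1)/1.35 = -0.25925926
PR^exp = 3.0^(-0.25925926) = 0.75214556
Factor = 1 - 0.86*(1 - 0.75214556) = 0.78684518
T_out = 376 * 0.78684518 = 295.85 K


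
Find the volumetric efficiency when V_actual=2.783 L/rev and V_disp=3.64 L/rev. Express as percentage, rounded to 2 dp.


eta_v = (V_actual / V_disp) * 100
Ratio = 2.783 / 3.64 = 0.7646
eta_v = 0.7646 * 100 = 76.46%


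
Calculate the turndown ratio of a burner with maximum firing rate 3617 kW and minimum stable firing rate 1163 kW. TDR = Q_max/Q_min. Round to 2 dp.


TDR = Q_max / Q_min
TDR = 3617 / 1163 = 3.11


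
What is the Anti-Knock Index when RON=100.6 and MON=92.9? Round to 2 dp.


AKI = (RON + MON) / 2
AKI = (100.6 + 92.9) / 2
AKI = 193.5 / 2 = 96.75


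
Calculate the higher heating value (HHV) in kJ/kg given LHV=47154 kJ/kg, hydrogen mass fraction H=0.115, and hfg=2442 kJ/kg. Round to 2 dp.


HHV = LHV + hfg * 9 * H
Water addition = 2442 * 9 * 0.115 = 2527.470 kJ/kg
HHV = 47154 + 2527.470 = 49681.47 kJ/kg


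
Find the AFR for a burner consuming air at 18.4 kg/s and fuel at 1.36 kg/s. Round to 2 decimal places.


AFR = m_air / m_fuel
AFR = 18.4 / 1.36 = 13.53


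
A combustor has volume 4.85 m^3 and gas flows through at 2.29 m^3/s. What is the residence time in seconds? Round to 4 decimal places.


tau = V / Q_flow
tau = 4.85 / 2.29 = 2.1179 s


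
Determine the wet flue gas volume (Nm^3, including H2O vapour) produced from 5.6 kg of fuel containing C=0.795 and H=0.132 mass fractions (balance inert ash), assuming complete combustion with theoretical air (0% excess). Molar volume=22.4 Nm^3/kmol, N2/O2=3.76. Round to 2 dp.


Per kg fuel: CO2 = (C/12 kmol)*22.4 = (0.795/12)*22.4 = 1.48400 Nm^3
Per kg fuel: H2O = (H/2 kmol)*22.4 = (0.132/2)*22.4 = 1.47840 Nm^3
O2 needed per kg fuel = C/12 + H/4 = 0.795/12 + 0.132/4 = 0.09925000 kmol
Per kg fuel: N2 = O2*3.76*22.4 = 0.09925000*3.76*22.4 = 8.35923 Nm^3
Total per kg = 1.48400 + 1.47840 + 8.35923 = 11.32163 Nm^3
Total = 11.32163 * 5.6 = 63.40 Nm^3


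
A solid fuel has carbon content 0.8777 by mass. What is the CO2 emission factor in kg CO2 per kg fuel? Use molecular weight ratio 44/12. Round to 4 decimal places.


EF = C_frac * (M_CO2 / M_C)
EF = 0.8777 * (44/12)
EF = 0.8777 * 3.666667 = 3.2182 kg_CO2/kg_fuel


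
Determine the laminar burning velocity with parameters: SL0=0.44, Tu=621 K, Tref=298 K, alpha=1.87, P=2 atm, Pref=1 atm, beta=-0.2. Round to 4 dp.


SL = SL0 * (Tu/Tref)^alpha * (P/Pref)^beta
T ratio = 621/298 = 2.08389262
(T ratio)^alpha = 2.08389262^1.87 = 3.947270
(P/Pref)^beta = 2^(-0.2) = 0.870551
SL = 0.44 * 3.947270 * 0.870551 = 1.5120 m/s


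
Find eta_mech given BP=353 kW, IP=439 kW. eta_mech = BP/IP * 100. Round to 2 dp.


eta_mech = (BP / IP) * 100
Ratio = 353 / 439 = 0.8041
eta_mech = 0.8041 * 100 = 80.41%


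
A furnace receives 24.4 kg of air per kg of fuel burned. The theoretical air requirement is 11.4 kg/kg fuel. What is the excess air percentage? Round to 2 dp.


Excess air = actual - stoichiometric = 24.4 - 11.4 = 13.00 kg/kg fuel
Excess air % = (excess / stoich) * 100 = (13.00 / 11.4) * 100 = 114.04%


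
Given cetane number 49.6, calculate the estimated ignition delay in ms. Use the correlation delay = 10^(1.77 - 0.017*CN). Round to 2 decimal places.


delay = 10^(1.77 - 0.017*CN)
Exponent = 1.77 - 0.017*49.6 = 0.9268
delay = 10^0.9268 = 8.45 ms


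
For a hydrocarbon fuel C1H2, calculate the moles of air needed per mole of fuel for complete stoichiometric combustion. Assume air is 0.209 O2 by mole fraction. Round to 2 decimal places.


Balanced combustion: C1H2 + 1.5 O2 -> 1 CO2 + 1 H2O
O2 needed = C + H/4 = 1 + 2/4 = 1.50 moles
Air moles = O2 / 0.209 = 1.50 / 0.209 = 7.18 moles air


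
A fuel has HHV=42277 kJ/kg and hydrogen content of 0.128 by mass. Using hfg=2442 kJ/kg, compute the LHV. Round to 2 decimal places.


LHV = HHV - hfg * 9 * H
Water correction = 2442 * 9 * 0.128 = 2813.184 kJ/kg
LHV = 42277 - 2813.184 = 39463.82 kJ/kg


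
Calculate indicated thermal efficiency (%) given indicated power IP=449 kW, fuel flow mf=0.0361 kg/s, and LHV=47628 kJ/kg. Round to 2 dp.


eta_ith = (IP / (mf * LHV)) * 100
Denominator = 0.0361 * 47628 = 1719.3708 kW
eta_ith = (449 / 1719.3708) * 100 = 26.11%


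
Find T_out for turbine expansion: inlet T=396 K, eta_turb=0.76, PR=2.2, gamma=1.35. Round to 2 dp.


T_out = T_in * (1 - eta * (1 - PR^(-(gamma-1)/gamma)))
Exponent = -(1.35-1)/1.35 = -0.25925926
PR^exp = 2.2^(-0.25925926) = 0.81512413
Factor = 1 - 0.76*(1 - 0.81512413) = 0.85949434
T_out = 396 * 0.85949434 = 340.36 K


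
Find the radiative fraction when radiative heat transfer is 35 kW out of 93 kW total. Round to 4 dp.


f_rad = Q_rad / Q_total
f_rad = 35 / 93 = 0.3763


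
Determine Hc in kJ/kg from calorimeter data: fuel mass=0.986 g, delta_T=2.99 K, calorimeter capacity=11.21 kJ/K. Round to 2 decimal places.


Hc = C_cal * delta_T / m_fuel
Q_released = 11.21 * 2.99 = 33.5179 kJ
m_fuel = 0.986 g = 0.986/1000 kg = 0.000986 kg
Hc = 33.5179 / 0.000986 = 33993.81 kJ/kg


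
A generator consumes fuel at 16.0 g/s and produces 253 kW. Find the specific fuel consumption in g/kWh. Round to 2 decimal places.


SFC = (mf / BP) * 3600
Rate = 16.0 / 253 = 0.063241 g/(s*kW)
SFC = 0.063241 * 3600 = 227.67 g/kWh


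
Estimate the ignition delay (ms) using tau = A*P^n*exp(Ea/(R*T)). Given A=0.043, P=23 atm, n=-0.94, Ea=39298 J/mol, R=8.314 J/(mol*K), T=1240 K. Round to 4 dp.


tau = A * P^n * exp(Ea/(R*T))
P^n = 23^(-0.94) = 0.05247783
Ea/(R*T) = 39298/(8.314*1240) = 3.811876
exp(Ea/(R*T)) = 45.235212
tau = 0.043 * 0.05247783 * 45.235212 = 0.1021 ms


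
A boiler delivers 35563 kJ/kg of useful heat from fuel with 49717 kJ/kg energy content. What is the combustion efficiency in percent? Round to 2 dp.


Efficiency = (Q_useful / Q_fuel) * 100
Efficiency = (35563 / 49717) * 100
Efficiency = 0.7153 * 100 = 71.53%


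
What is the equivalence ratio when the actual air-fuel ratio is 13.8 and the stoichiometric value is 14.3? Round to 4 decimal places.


phi = AFR_stoich / AFR_actual
phi = 14.3 / 13.8 = 1.0362


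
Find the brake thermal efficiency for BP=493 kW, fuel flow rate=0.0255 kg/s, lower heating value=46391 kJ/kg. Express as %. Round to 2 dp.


eta_BTE = (BP / (mf * LHV)) * 100
Denominator = 0.0255 * 46391 = 1182.9705 kW
eta_BTE = (493 / 1182.9705) * 100 = 41.67%


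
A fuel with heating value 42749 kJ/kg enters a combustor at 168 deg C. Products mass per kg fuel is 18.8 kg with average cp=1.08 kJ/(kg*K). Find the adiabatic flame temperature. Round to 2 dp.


T_ad = T_in + Hc / (m_p * cp)
Denominator = 18.8 * 1.08 = 20.3040
Temperature rise = 42749 / 20.3040 = 2105.45 K
T_ad = 168 + 2105.45 = 2273.45 deg C


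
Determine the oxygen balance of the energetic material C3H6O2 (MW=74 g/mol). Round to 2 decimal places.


OB = -1600 * (2C + H/2 - O) / MW
Inner = 2*3 + 6/2 - 2 = 7.00
OB = -1600 * 7.00 / 74 = -151.35%


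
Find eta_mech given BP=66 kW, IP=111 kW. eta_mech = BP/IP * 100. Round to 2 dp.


eta_mech = (BP / IP) * 100
Ratio = 66 / 111 = 0.5946
eta_mech = 0.5946 * 100 = 59.46%


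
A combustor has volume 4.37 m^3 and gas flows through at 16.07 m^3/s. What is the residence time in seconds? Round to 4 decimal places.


tau = V / Q_flow
tau = 4.37 / 16.07 = 0.2719 s


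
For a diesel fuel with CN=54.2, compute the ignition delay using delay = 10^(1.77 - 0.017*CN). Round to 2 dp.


delay = 10^(1.77 - 0.017*CN)
Exponent = 1.77 - 0.017*54.2 = 0.8486
delay = 10^0.8486 = 7.06 ms


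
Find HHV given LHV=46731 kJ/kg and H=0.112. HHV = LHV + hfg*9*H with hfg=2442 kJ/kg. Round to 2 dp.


HHV = LHV + hfg * 9 * H
Water addition = 2442 * 9 * 0.112 = 2461.536 kJ/kg
HHV = 46731 + 2461.536 = 49192.54 kJ/kg


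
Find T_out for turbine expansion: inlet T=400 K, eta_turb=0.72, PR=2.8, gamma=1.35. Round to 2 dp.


T_out = T_in * (1 - eta * (1 - PR^(-(gamma-1)/gamma)))
Exponent = -(1.35-1)/1.35 = -0.25925926
PR^exp = 2.8^(-0.25925926) = 0.76572026
Factor = 1 - 0.72*(1 - 0.76572026) = 0.83131859
T_out = 400 * 0.83131859 = 332.53 K


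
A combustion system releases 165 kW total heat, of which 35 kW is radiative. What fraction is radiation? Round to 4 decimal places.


f_rad = Q_rad / Q_total
f_rad = 35 / 165 = 0.2121


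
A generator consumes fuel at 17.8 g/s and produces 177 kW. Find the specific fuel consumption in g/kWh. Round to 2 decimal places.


SFC = (mf / BP) * 3600
Rate = 17.8 / 177 = 0.100565 g/(s*kW)
SFC = 0.100565 * 3600 = 362.03 g/kWh


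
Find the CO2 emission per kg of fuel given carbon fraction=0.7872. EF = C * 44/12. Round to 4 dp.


EF = C_frac * (M_CO2 / M_C)
EF = 0.7872 * (44/12)
EF = 0.7872 * 3.666667 = 2.8864 kg_CO2/kg_fuel


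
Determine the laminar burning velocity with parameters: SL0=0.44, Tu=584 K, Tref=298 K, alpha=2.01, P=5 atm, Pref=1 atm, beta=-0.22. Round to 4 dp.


SL = SL0 * (Tu/Tref)^alpha * (P/Pref)^beta
T ratio = 584/298 = 1.95973154
(T ratio)^alpha = 1.95973154^2.01 = 3.866474
(P/Pref)^beta = 5^(-0.22) = 0.701821
SL = 0.44 * 3.866474 * 0.701821 = 1.1940 m/s


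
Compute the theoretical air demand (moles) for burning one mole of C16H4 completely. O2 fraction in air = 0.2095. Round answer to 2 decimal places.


Balanced combustion: C16H4 + 17 O2 -> 16 CO2 + 2 H2O
O2 needed = C + H/4 = 16 + 4/4 = 17.00 moles
Air moles = O2 / 0.2095 = 17.00 / 0.2095 = 81.15 moles air


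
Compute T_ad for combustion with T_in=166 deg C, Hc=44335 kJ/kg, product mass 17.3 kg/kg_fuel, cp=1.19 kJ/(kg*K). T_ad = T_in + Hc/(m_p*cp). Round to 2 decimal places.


T_ad = T_in + Hc / (m_p * cp)
Denominator = 17.3 * 1.19 = 20.5870
Temperature rise = 44335 / 20.5870 = 2153.54 K
T_ad = 166 + 2153.54 = 2319.54 deg C


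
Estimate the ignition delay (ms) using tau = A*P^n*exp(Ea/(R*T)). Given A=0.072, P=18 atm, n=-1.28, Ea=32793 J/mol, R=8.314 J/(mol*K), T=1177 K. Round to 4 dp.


tau = A * P^n * exp(Ea/(R*T))
P^n = 18^(-1.28) = 0.02473154
Ea/(R*T) = 32793/(8.314*1177) = 3.351156
exp(Ea/(R*T)) = 28.535706
tau = 0.072 * 0.02473154 * 28.535706 = 0.0508 ms


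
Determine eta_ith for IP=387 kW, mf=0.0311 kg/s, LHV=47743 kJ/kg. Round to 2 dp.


eta_ith = (IP / (mf * LHV)) * 100
Denominator = 0.0311 * 47743 = 1484.8073 kW
eta_ith = (387 / 1484.8073) * 100 = 26.06%


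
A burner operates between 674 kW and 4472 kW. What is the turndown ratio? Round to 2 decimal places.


TDR = Q_max / Q_min
TDR = 4472 / 674 = 6.64


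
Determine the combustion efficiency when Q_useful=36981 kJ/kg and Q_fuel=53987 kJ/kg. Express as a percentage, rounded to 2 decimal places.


Efficiency = (Q_useful / Q_fuel) * 100
Efficiency = (36981 / 53987) * 100
Efficiency = 0.6850 * 100 = 68.50%


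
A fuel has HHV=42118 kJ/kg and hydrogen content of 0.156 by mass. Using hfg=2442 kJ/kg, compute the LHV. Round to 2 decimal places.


LHV = HHV - hfg * 9 * H
Water correction = 2442 * 9 * 0.156 = 3428.568 kJ/kg
LHV = 42118 - 3428.568 = 38689.43 kJ/kg


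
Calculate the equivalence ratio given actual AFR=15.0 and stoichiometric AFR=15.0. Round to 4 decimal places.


phi = AFR_stoich / AFR_actual
phi = 15.0 / 15.0 = 1.0000


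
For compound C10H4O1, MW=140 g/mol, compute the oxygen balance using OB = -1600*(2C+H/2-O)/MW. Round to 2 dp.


OB = -1600 * (2C + H/2 - O) / MW
Inner = 2*10 + 4/2 - 1 = 21.00
OB = -1600 * 21.00 / 140 = -240.00%


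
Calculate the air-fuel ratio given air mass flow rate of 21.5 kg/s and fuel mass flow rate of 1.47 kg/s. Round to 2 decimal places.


AFR = m_air / m_fuel
AFR = 21.5 / 1.47 = 14.63


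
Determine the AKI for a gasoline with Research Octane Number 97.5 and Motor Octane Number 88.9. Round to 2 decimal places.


AKI = (RON + MON) / 2
AKI = (97.5 + 88.9) / 2
AKI = 186.4 / 2 = 93.20


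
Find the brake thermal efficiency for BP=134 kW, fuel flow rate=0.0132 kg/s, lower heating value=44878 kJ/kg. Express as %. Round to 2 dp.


eta_BTE = (BP / (mf * LHV)) * 100
Denominator = 0.0132 * 44878 = 592.3896 kW
eta_BTE = (134 / 592.3896) * 100 = 22.62%
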